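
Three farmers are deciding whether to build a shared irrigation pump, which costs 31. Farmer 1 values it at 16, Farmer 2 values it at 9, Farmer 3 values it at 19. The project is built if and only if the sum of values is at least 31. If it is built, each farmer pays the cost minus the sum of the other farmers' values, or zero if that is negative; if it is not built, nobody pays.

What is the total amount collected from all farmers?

Total value 44 ≥ cost 31, so it is built.
Farmer 1: others sum to 28; max(0, 31 - 28) = 3.
Farmer 2: others sum to 35; max(0, 31 - 35) = 0.
Farmer 3: others sum to 25; max(0, 31 - 25) = 6.
Total collected = 3 + 0 + 6 = 9.

9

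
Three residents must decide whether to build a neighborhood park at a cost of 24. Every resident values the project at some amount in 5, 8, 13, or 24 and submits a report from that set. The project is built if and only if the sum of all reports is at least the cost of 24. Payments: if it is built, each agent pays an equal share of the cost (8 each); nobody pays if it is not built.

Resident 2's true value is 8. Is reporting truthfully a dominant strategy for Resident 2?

Yes

Check each profile of the others' reports and compare truth against every alternative report.
Others report (5, 5): truth gives 0, best alternative gives 0.
Others report (5, 8): truth gives 0, best alternative gives 0.
Others report (5, 13): truth gives 0, best alternative gives 0.
Others report (5, 24): truth gives 0, best alternative gives 0.
Others report (8, 5): truth gives 0, best alternative gives 0.
Others report (8, 8): truth gives 0, best alternative gives 0.
(Remaining 10 profiles checked similarly; truth is weakly best in each.)
In every case the truthful report is at least as good as any alternative, so it is a dominant strategy.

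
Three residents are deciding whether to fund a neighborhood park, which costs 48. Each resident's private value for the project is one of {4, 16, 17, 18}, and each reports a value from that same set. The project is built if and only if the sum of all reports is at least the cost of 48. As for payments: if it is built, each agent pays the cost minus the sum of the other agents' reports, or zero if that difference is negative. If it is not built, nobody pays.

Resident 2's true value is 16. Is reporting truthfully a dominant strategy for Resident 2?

Yes

Check each profile of the others' reports and compare truth against every alternative report.
Others report (18, 18): truth gives 4, best alternative gives 4.
Others report (17, 18): truth gives 3, best alternative gives 3.
Others report (18, 17): truth gives 3, best alternative gives 3.
Others report (16, 18): truth gives 2, best alternative gives 2.
Others report (17, 17): truth gives 2, best alternative gives 2.
Others report (18, 16): truth gives 2, best alternative gives 2.
(Remaining 10 profiles checked similarly; truth is weakly best in each.)
In every case the truthful report is at least as good as any alternative, so it is a dominant strategy.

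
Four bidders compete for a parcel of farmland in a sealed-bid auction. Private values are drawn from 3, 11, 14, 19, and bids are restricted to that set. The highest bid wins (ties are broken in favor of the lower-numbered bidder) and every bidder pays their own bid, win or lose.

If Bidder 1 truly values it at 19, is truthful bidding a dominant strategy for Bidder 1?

No

Consider the case where Bidder 2 bids 3, Bidder 3 bids 3 and Bidder 4 bids 3.
Truthful bid 19: wins, pays 19, utility 19 - 19 = 0.
Bid 3 instead: wins, pays 3, utility 19 - 3 = 16.
Since 16 > 0, bidding 3 is strictly better here, so truthful bidding is not dominant.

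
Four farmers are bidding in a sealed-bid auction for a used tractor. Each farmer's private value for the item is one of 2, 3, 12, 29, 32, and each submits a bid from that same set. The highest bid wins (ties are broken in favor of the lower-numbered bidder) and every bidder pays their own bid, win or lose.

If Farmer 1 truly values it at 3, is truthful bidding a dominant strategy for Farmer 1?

Consider the case where Farmer 2 bids 2, Farmer 3 bids 2 and Farmer 4 bids 2.
Truthful bid 3: wins, pays 3, utility 3 - 3 = 0.
Bid 2 instead: wins, pays 2, utility 3 - 2 = 1.
Since 1 > 0, bidding 2 is strictly better here, so truthful bidding is not dominant.

No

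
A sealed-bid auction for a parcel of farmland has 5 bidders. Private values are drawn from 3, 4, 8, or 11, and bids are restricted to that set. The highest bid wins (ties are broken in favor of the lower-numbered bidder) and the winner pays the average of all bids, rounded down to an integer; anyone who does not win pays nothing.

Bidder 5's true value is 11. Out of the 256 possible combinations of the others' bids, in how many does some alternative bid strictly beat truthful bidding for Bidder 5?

12

Others bid (3, 3, 3, 3): truth gives 7; bid 4 gives 8 > 7. Violating.
Others bid (3, 3, 4, 4): truth gives 6; bid 8 gives 7 > 6. Violating.
Others bid (3, 4, 3, 4): truth gives 6; bid 8 gives 7 > 6. Violating.
Others bid (3, 4, 4, 3): truth gives 6; bid 8 gives 7 > 6. Violating.
Others bid (3, 3, 3, 4): truth gives 7; no alternative beats it.
Others bid (3, 3, 3, 8): truth gives 6; no alternative beats it.
(Checking all 256 profiles: 12 have a profitable deviation, 244 do not.)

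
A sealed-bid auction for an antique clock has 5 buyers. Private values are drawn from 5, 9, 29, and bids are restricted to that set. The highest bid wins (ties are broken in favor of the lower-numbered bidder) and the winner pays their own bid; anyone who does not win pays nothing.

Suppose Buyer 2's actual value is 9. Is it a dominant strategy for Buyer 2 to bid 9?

Yes

Check each profile of the others' bids and compare truth against every alternative bid.
Others bid (5, 5, 5, 5): truth gives 0, best alternative gives 0.
Others bid (5, 5, 5, 9): truth gives 0, best alternative gives 0.
Others bid (5, 5, 5, 29): truth gives 0, best alternative gives 0.
Others bid (5, 5, 9, 5): truth gives 0, best alternative gives 0.
Others bid (5, 5, 9, 9): truth gives 0, best alternative gives 0.
Others bid (5, 5, 9, 29): truth gives 0, best alternative gives 0.
(Remaining 75 profiles checked similarly; truth is weakly best in each.)
In every case the truthful bid is at least as good as any alternative, so it is a dominant strategy.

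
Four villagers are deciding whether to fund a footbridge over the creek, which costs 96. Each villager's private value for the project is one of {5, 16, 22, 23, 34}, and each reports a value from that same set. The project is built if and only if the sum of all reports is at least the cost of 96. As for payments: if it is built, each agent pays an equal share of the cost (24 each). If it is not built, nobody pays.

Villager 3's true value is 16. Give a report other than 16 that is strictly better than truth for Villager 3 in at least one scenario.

Suppose Villager 1 reports 16, Villager 2 reports 34 and Villager 4 reports 34.
Report 16: project built, pays 24, utility 16 - 24 = -8.
Report 5: project not built, utility 0.
So reporting 5 beats truth here (0 > -8).

5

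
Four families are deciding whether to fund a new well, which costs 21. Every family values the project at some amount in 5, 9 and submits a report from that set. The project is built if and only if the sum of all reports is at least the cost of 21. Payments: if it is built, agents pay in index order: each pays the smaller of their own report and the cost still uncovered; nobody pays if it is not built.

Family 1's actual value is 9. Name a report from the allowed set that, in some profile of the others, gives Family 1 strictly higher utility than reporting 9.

5

Suppose Family 2 reports 5, Family 3 reports 5 and Family 4 reports 9.
Report 9: project built, pays 9, utility 9 - 9 = 0.
Report 5: project built, pays 5, utility 9 - 5 = 4.
So reporting 5 beats truth here (4 > 0).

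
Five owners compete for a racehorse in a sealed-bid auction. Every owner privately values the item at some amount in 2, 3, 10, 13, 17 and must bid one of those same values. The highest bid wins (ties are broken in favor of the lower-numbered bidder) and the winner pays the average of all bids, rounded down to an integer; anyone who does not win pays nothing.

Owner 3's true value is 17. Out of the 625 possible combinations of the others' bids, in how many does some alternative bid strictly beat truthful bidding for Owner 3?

125

Others bid (2, 2, 2, 2): truth gives 12; bid 3 gives 15 > 12. Violating.
Others bid (2, 2, 2, 3): truth gives 12; bid 3 gives 15 > 12. Violating.
Others bid (2, 2, 2, 10): truth gives 11; bid 10 gives 12 > 11. Violating.
Others bid (2, 2, 2, 13): truth gives 10; bid 13 gives 11 > 10. Violating.
Others bid (2, 2, 2, 17): truth gives 9; no alternative beats it.
Others bid (2, 2, 3, 17): truth gives 9; no alternative beats it.
(Checking all 625 profiles: 125 have a profitable deviation, 500 do not.)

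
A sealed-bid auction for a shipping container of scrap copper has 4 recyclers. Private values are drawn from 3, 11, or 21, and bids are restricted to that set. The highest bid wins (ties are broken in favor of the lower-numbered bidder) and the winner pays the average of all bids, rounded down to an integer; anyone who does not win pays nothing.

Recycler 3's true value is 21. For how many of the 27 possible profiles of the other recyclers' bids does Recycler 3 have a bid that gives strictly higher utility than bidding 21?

Others bid (3, 3, 3): truth gives 14; bid 11 gives 16 > 14. Violating.
Others bid (3, 3, 11): truth gives 12; bid 11 gives 14 > 12. Violating.
Others bid (3, 3, 21): truth gives 9; no alternative beats it.
Others bid (3, 11, 3): truth gives 12; no alternative beats it.
(Checking all 27 profiles: 2 have a profitable deviation, 25 do not.)

2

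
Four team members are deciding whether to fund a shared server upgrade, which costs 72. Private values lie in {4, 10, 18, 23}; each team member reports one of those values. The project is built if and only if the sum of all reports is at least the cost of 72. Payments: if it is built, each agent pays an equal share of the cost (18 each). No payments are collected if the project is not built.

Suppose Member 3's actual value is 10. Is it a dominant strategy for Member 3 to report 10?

Consider the case where Member 1 reports 18, Member 2 reports 23 and Member 4 reports 23.
Truthful report 10: project built, pays 18, utility 10 - 18 = -8.
Report 4 instead: project not built, utility 0.
Since 0 > -8, reporting 4 is strictly better here, so truthful reporting is not dominant.

No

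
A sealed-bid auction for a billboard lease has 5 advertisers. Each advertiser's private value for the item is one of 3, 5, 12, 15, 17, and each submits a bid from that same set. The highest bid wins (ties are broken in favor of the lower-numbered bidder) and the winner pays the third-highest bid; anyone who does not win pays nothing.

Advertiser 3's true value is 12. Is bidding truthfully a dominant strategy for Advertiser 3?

No

Consider the case where Advertiser 1 bids 3, Advertiser 2 bids 3, Advertiser 4 bids 3 and Advertiser 5 bids 15.
Truthful bid 12: loses, pays 0, utility 0.
Bid 15 instead: wins, pays 3, utility 12 - 3 = 9.
Since 9 > 0, bidding 15 is strictly better here, so truthful bidding is not dominant.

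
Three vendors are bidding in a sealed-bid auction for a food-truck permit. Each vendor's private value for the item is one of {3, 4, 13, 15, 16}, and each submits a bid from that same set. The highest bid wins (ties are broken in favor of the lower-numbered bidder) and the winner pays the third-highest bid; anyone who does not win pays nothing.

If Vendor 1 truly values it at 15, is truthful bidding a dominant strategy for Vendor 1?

Consider the case where Vendor 2 bids 3 and Vendor 3 bids 16.
Truthful bid 15: loses, pays 0, utility 0.
Bid 16 instead: wins, pays 3, utility 15 - 3 = 12.
Since 12 > 0, bidding 16 is strictly better here, so truthful bidding is not dominant.

No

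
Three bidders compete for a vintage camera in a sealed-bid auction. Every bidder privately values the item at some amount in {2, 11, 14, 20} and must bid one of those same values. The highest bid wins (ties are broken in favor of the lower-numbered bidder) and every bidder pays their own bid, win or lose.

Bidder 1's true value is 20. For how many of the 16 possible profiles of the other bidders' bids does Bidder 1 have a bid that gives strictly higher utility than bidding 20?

9

Others bid (2, 2): truth gives 0; bid 2 gives 18 > 0. Violating.
Others bid (2, 11): truth gives 0; bid 11 gives 9 > 0. Violating.
Others bid (2, 14): truth gives 0; bid 14 gives 6 > 0. Violating.
Others bid (11, 2): truth gives 0; bid 11 gives 9 > 0. Violating.
Others bid (2, 20): truth gives 0; no alternative beats it.
Others bid (11, 20): truth gives 0; no alternative beats it.
(Checking all 16 profiles: 9 have a profitable deviation, 7 do not.)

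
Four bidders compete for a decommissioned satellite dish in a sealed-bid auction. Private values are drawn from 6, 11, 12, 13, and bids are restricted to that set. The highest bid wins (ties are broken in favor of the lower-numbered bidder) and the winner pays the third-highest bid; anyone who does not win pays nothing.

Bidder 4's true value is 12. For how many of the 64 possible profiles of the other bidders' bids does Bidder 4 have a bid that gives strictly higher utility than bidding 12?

12

Others bid (6, 6, 12): truth gives 0; bid 13 gives 6 > 0. Violating.
Others bid (6, 11, 12): truth gives 0; bid 13 gives 1 > 0. Violating.
Others bid (6, 12, 6): truth gives 0; bid 13 gives 6 > 0. Violating.
Others bid (6, 12, 11): truth gives 0; bid 13 gives 1 > 0. Violating.
Others bid (6, 6, 6): truth gives 6; no alternative beats it.
Others bid (6, 6, 11): truth gives 6; no alternative beats it.
(Checking all 64 profiles: 12 have a profitable deviation, 52 do not.)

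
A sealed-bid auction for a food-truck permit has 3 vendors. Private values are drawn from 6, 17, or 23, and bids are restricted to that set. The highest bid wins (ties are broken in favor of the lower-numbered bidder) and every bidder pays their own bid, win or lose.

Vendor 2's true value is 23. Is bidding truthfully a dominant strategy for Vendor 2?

No

Consider the case where Vendor 1 bids 6 and Vendor 3 bids 6.
Truthful bid 23: wins, pays 23, utility 23 - 23 = 0.
Bid 17 instead: wins, pays 17, utility 23 - 17 = 6.
Since 6 > 0, bidding 17 is strictly better here, so truthful bidding is not dominant.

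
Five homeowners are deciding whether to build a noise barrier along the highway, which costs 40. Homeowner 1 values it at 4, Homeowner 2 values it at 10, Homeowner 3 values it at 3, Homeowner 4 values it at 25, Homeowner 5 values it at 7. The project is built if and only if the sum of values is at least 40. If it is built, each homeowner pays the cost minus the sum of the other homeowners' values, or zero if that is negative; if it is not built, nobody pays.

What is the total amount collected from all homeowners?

Total value 49 ≥ cost 40, so it is built.
Homeowner 1: others sum to 45; max(0, 40 - 45) = 0.
Homeowner 2: others sum to 39; max(0, 40 - 39) = 1.
Homeowner 3: others sum to 46; max(0, 40 - 46) = 0.
Homeowner 4: others sum to 24; max(0, 40 - 24) = 16.
Homeowner 5: others sum to 42; max(0, 40 - 42) = 0.
Total collected = 0 + 1 + 0 + 16 + 0 = 17.

17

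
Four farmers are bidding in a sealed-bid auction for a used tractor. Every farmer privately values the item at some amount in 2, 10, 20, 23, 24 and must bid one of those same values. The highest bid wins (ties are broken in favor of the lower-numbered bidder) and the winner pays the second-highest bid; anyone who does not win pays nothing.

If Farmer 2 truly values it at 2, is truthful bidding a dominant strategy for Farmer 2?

Check each profile of the others' bids and compare truth against every alternative bid.
Others bid (2, 2, 10): truth gives 0, best alternative gives -8.
Others bid (2, 10, 2): truth gives 0, best alternative gives -8.
Others bid (2, 10, 10): truth gives 0, best alternative gives -8.
Others bid (2, 2, 2): truth gives 0, best alternative gives 0.
Others bid (2, 2, 20): truth gives 0, best alternative gives 0.
Others bid (2, 2, 23): truth gives 0, best alternative gives 0.
(Remaining 119 profiles checked similarly; truth is weakly best in each.)
In every case the truthful bid is at least as good as any alternative, so it is a dominant strategy.

Yes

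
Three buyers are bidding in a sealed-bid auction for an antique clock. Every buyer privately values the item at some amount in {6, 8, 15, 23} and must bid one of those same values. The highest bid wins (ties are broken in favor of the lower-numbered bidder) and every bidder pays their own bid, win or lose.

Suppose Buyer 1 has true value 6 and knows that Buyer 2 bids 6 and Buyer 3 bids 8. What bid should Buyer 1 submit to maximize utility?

8

Bid 6: loses but pays 6, utility -6.
Bid 8: wins, pays 8, utility 6 - 8 = -2.
Bid 15: wins, pays 15, utility 6 - 15 = -9.
Bid 23: wins, pays 23, utility 6 - 23 = -17.
The best choice is 8 with utility -2.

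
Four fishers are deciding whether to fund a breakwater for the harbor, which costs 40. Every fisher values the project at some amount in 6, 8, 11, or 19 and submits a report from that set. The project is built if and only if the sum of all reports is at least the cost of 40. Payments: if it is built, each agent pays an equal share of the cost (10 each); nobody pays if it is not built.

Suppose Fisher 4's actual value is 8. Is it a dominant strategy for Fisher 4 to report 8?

No

Consider the case where Fisher 1 reports 6, Fisher 2 reports 8 and Fisher 3 reports 19.
Truthful report 8: project built, pays 10, utility 8 - 10 = -2.
Report 6 instead: project not built, utility 0.
Since 0 > -2, reporting 6 is strictly better here, so truthful reporting is not dominant.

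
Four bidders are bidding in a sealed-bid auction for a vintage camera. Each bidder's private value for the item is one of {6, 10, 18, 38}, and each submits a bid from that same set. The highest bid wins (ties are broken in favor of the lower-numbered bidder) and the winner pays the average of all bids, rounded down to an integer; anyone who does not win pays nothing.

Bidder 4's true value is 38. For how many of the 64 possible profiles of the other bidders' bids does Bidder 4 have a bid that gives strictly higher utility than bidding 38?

8

Others bid (6, 6, 6): truth gives 24; bid 10 gives 31 > 24. Violating.
Others bid (6, 6, 10): truth gives 23; bid 18 gives 28 > 23. Violating.
Others bid (6, 10, 6): truth gives 23; bid 18 gives 28 > 23. Violating.
Others bid (6, 10, 10): truth gives 22; bid 18 gives 27 > 22. Violating.
Others bid (6, 6, 18): truth gives 21; no alternative beats it.
Others bid (6, 6, 38): truth gives 0; no alternative beats it.
(Checking all 64 profiles: 8 have a profitable deviation, 56 do not.)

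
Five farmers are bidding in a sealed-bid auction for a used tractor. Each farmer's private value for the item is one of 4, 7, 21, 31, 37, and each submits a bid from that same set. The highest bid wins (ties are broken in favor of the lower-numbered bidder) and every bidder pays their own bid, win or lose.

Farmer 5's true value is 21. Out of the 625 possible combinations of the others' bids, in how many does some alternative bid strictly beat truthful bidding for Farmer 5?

610

Others bid (4, 4, 4, 4): truth gives 0; bid 7 gives 14 > 0. Violating.
Others bid (4, 4, 4, 21): truth gives -21; bid 4 gives -4 > -21. Violating.
Others bid (4, 4, 4, 31): truth gives -21; bid 4 gives -4 > -21. Violating.
Others bid (4, 4, 4, 37): truth gives -21; bid 4 gives -4 > -21. Violating.
Others bid (4, 4, 4, 7): truth gives 0; no alternative beats it.
Others bid (4, 4, 7, 4): truth gives 0; no alternative beats it.
(Checking all 625 profiles: 610 have a profitable deviation, 15 do not.)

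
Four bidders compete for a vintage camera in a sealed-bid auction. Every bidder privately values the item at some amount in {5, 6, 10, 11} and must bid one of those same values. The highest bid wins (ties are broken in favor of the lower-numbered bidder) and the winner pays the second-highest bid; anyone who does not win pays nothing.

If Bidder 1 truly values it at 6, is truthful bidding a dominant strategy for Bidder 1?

Yes

Check each profile of the others' bids and compare truth against every alternative bid.
Others bid (5, 5, 5): truth gives 1, best alternative gives 1.
Others bid (5, 5, 6): truth gives 0, best alternative gives 0.
Others bid (5, 5, 10): truth gives 0, best alternative gives 0.
Others bid (5, 5, 11): truth gives 0, best alternative gives 0.
Others bid (5, 6, 5): truth gives 0, best alternative gives 0.
Others bid (5, 6, 6): truth gives 0, best alternative gives 0.
(Remaining 58 profiles checked similarly; truth is weakly best in each.)
In every case the truthful bid is at least as good as any alternative, so it is a dominant strategy.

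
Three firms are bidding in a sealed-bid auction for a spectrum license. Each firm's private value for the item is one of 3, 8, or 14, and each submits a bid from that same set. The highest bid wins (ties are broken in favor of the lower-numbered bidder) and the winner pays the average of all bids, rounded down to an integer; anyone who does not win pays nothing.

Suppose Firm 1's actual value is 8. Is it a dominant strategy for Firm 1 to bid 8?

Consider the case where Firm 2 bids 3 and Firm 3 bids 3.
Truthful bid 8: wins, pays 4, utility 8 - 4 = 4.
Bid 3 instead: wins, pays 3, utility 8 - 3 = 5.
Since 5 > 4, bidding 3 is strictly better here, so truthful bidding is not dominant.

No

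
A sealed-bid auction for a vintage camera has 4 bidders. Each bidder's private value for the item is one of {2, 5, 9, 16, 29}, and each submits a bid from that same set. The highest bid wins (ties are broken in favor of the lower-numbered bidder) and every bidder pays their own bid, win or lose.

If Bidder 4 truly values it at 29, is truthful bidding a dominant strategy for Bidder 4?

Consider the case where Bidder 1 bids 2, Bidder 2 bids 2 and Bidder 3 bids 2.
Truthful bid 29: wins, pays 29, utility 29 - 29 = 0.
Bid 5 instead: wins, pays 5, utility 29 - 5 = 24.
Since 24 > 0, bidding 5 is strictly better here, so truthful bidding is not dominant.

No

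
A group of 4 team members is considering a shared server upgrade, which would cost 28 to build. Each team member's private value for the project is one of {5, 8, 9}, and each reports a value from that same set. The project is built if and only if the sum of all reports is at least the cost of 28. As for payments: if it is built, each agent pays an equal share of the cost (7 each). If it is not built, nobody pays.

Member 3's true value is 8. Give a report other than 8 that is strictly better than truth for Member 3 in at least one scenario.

Suppose Member 1 reports 5, Member 2 reports 5 and Member 4 reports 9.
Report 8: project not built, utility 0.
Report 9: project built, pays 7, utility 8 - 7 = 1.
So reporting 9 beats truth here (1 > 0).

9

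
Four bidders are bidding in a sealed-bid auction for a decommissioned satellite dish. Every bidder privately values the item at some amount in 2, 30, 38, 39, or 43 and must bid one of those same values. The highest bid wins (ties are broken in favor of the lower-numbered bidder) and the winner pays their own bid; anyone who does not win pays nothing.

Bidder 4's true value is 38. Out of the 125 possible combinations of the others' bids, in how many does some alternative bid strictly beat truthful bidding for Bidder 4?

1

Others bid (2, 2, 2): truth gives 0; bid 30 gives 8 > 0. Violating.
Others bid (2, 2, 30): truth gives 0; no alternative beats it.
Others bid (2, 2, 38): truth gives 0; no alternative beats it.
(Checking all 125 profiles: 1 has a profitable deviation, 124 do not.)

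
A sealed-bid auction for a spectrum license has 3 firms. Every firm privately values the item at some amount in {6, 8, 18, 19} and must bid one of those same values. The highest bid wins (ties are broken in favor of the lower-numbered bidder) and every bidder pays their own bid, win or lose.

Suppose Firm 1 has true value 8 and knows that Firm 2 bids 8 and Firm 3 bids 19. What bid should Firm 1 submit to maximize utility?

Bid 6: loses but pays 6, utility -6.
Bid 8: loses but pays 8, utility -8.
Bid 18: loses but pays 18, utility -18.
Bid 19: wins, pays 19, utility 8 - 19 = -11.
The best choice is 6 with utility -6.

6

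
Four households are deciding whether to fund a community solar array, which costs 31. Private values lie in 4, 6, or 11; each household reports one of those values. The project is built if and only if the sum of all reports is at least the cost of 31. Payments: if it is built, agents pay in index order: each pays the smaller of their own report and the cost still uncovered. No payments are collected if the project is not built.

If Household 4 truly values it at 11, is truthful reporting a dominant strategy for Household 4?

Yes

Check each profile of the others' reports and compare truth against every alternative report.
Others report (6, 6, 11): truth gives 3, best alternative gives 0.
Others report (6, 11, 6): truth gives 3, best alternative gives 0.
Others report (11, 6, 6): truth gives 3, best alternative gives 0.
Others report (4, 6, 11): truth gives 1, best alternative gives 0.
Others report (4, 11, 6): truth gives 1, best alternative gives 0.
Others report (6, 4, 11): truth gives 1, best alternative gives 0.
(Remaining 21 profiles checked similarly; truth is weakly best in each.)
In every case the truthful report is at least as good as any alternative, so it is a dominant strategy.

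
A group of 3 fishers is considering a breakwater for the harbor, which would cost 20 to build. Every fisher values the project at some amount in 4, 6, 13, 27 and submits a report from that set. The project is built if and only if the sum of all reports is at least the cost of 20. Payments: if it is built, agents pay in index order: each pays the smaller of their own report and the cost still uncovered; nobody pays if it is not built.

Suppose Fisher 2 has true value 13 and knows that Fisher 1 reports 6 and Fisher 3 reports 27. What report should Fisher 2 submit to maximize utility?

4

Report 4: project built, pays 4, utility 13 - 4 = 9.
Report 6: project built, pays 6, utility 13 - 6 = 7.
Report 13: project built, pays 13, utility 13 - 13 = 0.
Report 27: project built, pays 14, utility 13 - 14 = -1.
The best choice is 4 with utility 9.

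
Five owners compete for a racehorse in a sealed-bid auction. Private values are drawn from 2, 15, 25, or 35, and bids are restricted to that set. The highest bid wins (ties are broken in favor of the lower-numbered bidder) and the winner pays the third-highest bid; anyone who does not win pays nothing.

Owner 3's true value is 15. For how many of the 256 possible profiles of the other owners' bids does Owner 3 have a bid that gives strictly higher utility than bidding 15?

8

Others bid (2, 2, 2, 25): truth gives 0; bid 25 gives 13 > 0. Violating.
Others bid (2, 2, 2, 35): truth gives 0; bid 35 gives 13 > 0. Violating.
Others bid (2, 2, 25, 2): truth gives 0; bid 25 gives 13 > 0. Violating.
Others bid (2, 2, 35, 2): truth gives 0; bid 35 gives 13 > 0. Violating.
Others bid (2, 2, 2, 2): truth gives 13; no alternative beats it.
Others bid (2, 2, 2, 15): truth gives 13; no alternative beats it.
(Checking all 256 profiles: 8 have a profitable deviation, 248 do not.)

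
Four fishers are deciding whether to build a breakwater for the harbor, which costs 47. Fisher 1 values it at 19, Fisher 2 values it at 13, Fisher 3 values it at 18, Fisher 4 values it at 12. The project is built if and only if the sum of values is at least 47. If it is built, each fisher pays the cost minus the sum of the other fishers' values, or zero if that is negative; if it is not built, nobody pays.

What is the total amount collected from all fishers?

7

Total value 62 ≥ cost 47, so it is built.
Fisher 1: others sum to 43; max(0, 47 - 43) = 4.
Fisher 2: others sum to 49; max(0, 47 - 49) = 0.
Fisher 3: others sum to 44; max(0, 47 - 44) = 3.
Fisher 4: others sum to 50; max(0, 47 - 50) = 0.
Total collected = 4 + 0 + 3 + 0 = 7.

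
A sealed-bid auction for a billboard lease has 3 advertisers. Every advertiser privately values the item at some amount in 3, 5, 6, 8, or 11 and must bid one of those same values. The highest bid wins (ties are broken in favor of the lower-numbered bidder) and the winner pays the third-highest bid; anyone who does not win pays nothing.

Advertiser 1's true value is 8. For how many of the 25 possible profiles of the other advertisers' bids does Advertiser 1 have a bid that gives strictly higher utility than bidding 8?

Others bid (3, 11): truth gives 0; bid 11 gives 5 > 0. Violating.
Others bid (5, 11): truth gives 0; bid 11 gives 3 > 0. Violating.
Others bid (6, 11): truth gives 0; bid 11 gives 2 > 0. Violating.
Others bid (11, 3): truth gives 0; bid 11 gives 5 > 0. Violating.
Others bid (3, 3): truth gives 5; no alternative beats it.
Others bid (3, 5): truth gives 5; no alternative beats it.
(Checking all 25 profiles: 6 have a profitable deviation, 19 do not.)

6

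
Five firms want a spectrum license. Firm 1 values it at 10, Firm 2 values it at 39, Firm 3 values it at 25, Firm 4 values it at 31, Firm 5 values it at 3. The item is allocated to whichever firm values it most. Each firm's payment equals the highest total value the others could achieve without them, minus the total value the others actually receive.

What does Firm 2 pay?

31

Firm 2 has the highest value and receives the item.
Without Firm 2, the item would go to the next-highest value, 31, so the others could achieve 31.
With Firm 2 present and winning, the others receive nothing, so their total is 0.
Payment = 31 - 0 = 31.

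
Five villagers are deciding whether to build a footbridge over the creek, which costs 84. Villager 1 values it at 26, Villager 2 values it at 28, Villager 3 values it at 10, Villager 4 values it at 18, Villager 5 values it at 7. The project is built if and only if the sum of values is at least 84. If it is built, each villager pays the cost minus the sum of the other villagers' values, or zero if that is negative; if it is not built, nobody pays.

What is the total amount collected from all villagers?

Total value 89 ≥ cost 84, so it is built.
Villager 1: others sum to 63; max(0, 84 - 63) = 21.
Villager 2: others sum to 61; max(0, 84 - 61) = 23.
Villager 3: others sum to 79; max(0, 84 - 79) = 5.
Villager 4: others sum to 71; max(0, 84 - 71) = 13.
Villager 5: others sum to 82; max(0, 84 - 82) = 2.
Total collected = 21 + 23 + 5 + 13 + 2 = 64.

64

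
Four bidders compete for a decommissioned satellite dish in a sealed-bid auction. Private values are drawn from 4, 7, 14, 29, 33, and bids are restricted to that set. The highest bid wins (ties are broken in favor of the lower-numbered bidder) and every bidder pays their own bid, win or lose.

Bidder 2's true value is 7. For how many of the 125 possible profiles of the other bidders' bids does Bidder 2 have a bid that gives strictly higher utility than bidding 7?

121

Others bid (4, 4, 14): truth gives -7; bid 4 gives -4 > -7. Violating.
Others bid (4, 4, 29): truth gives -7; bid 4 gives -4 > -7. Violating.
Others bid (4, 4, 33): truth gives -7; bid 4 gives -4 > -7. Violating.
Others bid (4, 7, 14): truth gives -7; bid 4 gives -4 > -7. Violating.
Others bid (4, 4, 4): truth gives 0; no alternative beats it.
Others bid (4, 4, 7): truth gives 0; no alternative beats it.
(Checking all 125 profiles: 121 have a profitable deviation, 4 do not.)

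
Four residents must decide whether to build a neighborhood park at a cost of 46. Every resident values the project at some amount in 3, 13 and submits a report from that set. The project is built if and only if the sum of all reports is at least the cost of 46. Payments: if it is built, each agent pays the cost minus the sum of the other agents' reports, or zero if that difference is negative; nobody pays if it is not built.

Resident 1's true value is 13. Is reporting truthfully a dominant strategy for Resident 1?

Check each profile of the others' reports and compare truth against every alternative report.
Others report (13, 13, 13): truth gives 6, best alternative gives 0.
Others report (3, 3, 3): truth gives 0, best alternative gives 0.
Others report (3, 3, 13): truth gives 0, best alternative gives 0.
Others report (3, 13, 3): truth gives 0, best alternative gives 0.
Others report (3, 13, 13): truth gives 0, best alternative gives 0.
Others report (13, 3, 3): truth gives 0, best alternative gives 0.
(Remaining 2 profiles checked similarly; truth is weakly best in each.)
In every case the truthful report is at least as good as any alternative, so it is a dominant strategy.

Yes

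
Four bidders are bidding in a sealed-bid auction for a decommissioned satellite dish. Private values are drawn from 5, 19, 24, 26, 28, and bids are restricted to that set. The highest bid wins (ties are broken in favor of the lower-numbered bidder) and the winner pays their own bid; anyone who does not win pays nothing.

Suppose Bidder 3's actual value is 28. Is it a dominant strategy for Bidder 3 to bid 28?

Consider the case where Bidder 1 bids 5, Bidder 2 bids 5 and Bidder 4 bids 5.
Truthful bid 28: wins, pays 28, utility 28 - 28 = 0.
Bid 19 instead: wins, pays 19, utility 28 - 19 = 9.
Since 9 > 0, bidding 19 is strictly better here, so truthful bidding is not dominant.

No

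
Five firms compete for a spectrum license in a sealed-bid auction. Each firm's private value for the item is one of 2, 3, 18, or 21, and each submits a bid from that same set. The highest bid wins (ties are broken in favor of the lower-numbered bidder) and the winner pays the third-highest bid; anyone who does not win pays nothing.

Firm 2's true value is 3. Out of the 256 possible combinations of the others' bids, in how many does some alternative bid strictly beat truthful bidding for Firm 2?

8

Others bid (2, 2, 2, 18): truth gives 0; bid 18 gives 1 > 0. Violating.
Others bid (2, 2, 2, 21): truth gives 0; bid 21 gives 1 > 0. Violating.
Others bid (2, 2, 18, 2): truth gives 0; bid 18 gives 1 > 0. Violating.
Others bid (2, 2, 21, 2): truth gives 0; bid 21 gives 1 > 0. Violating.
Others bid (2, 2, 2, 2): truth gives 1; no alternative beats it.
Others bid (2, 2, 2, 3): truth gives 1; no alternative beats it.
(Checking all 256 profiles: 8 have a profitable deviation, 248 do not.)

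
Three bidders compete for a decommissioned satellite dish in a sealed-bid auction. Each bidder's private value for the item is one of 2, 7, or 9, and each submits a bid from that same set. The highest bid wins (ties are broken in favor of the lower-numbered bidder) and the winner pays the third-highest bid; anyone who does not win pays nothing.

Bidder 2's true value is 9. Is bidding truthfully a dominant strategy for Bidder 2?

Check each profile of the others' bids and compare truth against every alternative bid.
Others bid (2, 9): truth gives 7, best alternative gives 0.
Others bid (7, 2): truth gives 7, best alternative gives 0.
Others bid (7, 7): truth gives 2, best alternative gives 0.
Others bid (7, 9): truth gives 2, best alternative gives 0.
Others bid (2, 2): truth gives 7, best alternative gives 7.
Others bid (2, 7): truth gives 7, best alternative gives 7.
(Remaining 3 profiles checked similarly; truth is weakly best in each.)
In every case the truthful bid is at least as good as any alternative, so it is a dominant strategy.

Yes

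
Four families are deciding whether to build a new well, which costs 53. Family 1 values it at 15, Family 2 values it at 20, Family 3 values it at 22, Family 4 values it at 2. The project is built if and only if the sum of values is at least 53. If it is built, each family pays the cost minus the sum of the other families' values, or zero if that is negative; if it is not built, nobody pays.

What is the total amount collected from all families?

Total value 59 ≥ cost 53, so it is built.
Family 1: others sum to 44; max(0, 53 - 44) = 9.
Family 2: others sum to 39; max(0, 53 - 39) = 14.
Family 3: others sum to 37; max(0, 53 - 37) = 16.
Family 4: others sum to 57; max(0, 53 - 57) = 0.
Total collected = 9 + 14 + 16 + 0 = 39.

39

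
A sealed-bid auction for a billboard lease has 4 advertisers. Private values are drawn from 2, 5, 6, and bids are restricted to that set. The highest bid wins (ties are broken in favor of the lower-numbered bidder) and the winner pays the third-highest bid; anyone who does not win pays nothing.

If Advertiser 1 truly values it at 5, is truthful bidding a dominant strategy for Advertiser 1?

Consider the case where Advertiser 2 bids 2, Advertiser 3 bids 2 and Advertiser 4 bids 6.
Truthful bid 5: loses, pays 0, utility 0.
Bid 6 instead: wins, pays 2, utility 5 - 2 = 3.
Since 3 > 0, bidding 6 is strictly better here, so truthful bidding is not dominant.

No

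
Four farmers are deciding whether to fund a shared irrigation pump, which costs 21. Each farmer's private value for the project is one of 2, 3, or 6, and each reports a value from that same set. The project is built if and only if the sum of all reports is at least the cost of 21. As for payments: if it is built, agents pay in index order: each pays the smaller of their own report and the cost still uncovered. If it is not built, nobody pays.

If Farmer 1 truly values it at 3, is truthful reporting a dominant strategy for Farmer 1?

Yes

Check each profile of the others' reports and compare truth against every alternative report.
Others report (2, 2, 2): truth gives 0, best alternative gives 0.
Others report (2, 2, 3): truth gives 0, best alternative gives 0.
Others report (2, 2, 6): truth gives 0, best alternative gives 0.
Others report (2, 3, 2): truth gives 0, best alternative gives 0.
Others report (2, 3, 3): truth gives 0, best alternative gives 0.
Others report (2, 3, 6): truth gives 0, best alternative gives 0.
(Remaining 21 profiles checked similarly; truth is weakly best in each.)
In every case the truthful report is at least as good as any alternative, so it is a dominant strategy.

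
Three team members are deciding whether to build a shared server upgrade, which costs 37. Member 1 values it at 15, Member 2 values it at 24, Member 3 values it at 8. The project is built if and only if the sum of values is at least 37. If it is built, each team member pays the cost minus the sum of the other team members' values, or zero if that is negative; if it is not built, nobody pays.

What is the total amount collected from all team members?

19

Total value 47 ≥ cost 37, so it is built.
Member 1: others sum to 32; max(0, 37 - 32) = 5.
Member 2: others sum to 23; max(0, 37 - 23) = 14.
Member 3: others sum to 39; max(0, 37 - 39) = 0.
Total collected = 5 + 14 + 0 = 19.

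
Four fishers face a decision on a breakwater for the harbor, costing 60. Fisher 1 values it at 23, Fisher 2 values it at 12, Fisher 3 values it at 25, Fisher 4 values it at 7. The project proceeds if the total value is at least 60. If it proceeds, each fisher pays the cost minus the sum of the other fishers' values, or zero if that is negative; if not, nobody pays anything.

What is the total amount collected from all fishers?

39

Total value 67 ≥ cost 60, so it is built.
Fisher 1: others sum to 44; max(0, 60 - 44) = 16.
Fisher 2: others sum to 55; max(0, 60 - 55) = 5.
Fisher 3: others sum to 42; max(0, 60 - 42) = 18.
Fisher 4: others sum to 60; max(0, 60 - 60) = 0.
Total collected = 16 + 5 + 18 + 0 = 39.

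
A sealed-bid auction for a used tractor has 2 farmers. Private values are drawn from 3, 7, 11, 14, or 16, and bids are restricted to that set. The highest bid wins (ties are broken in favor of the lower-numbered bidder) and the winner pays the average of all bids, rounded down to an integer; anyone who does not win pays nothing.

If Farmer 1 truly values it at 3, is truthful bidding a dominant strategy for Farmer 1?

Yes

Check each profile of the others' bids and compare truth against every alternative bid.
Others bid (7): truth gives 0, best alternative gives -4.
Others bid (3): truth gives 0, best alternative gives -2.
Others bid (11): truth gives 0, best alternative gives 0.
Others bid (14): truth gives 0, best alternative gives 0.
Others bid (16): truth gives 0, best alternative gives 0.
In every case the truthful bid is at least as good as any alternative, so it is a dominant strategy.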